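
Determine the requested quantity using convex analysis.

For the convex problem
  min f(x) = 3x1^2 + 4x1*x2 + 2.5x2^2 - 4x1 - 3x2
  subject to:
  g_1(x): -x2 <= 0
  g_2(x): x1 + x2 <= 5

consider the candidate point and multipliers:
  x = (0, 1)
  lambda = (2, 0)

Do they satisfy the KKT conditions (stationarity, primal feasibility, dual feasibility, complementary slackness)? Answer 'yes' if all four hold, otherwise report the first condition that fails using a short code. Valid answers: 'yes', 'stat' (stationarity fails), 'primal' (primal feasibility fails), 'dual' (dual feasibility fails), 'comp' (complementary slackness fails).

Gradient of f: grad f(x) = Q x + c = (0, 2)
Constraint values g_i(x) = a_i^T x - b_i:
  g_1((0, 1)) = -1
  g_2((0, 1)) = -4
Stationarity residual: grad f(x) + sum_i lambda_i a_i = (0, 0)
  -> stationarity OK
Primal feasibility (all g_i <= 0): OK
Dual feasibility (all lambda_i >= 0): OK
Complementary slackness (lambda_i * g_i(x) = 0 for all i): FAILS

Verdict: the first failing condition is complementary_slackness -> comp.

comp


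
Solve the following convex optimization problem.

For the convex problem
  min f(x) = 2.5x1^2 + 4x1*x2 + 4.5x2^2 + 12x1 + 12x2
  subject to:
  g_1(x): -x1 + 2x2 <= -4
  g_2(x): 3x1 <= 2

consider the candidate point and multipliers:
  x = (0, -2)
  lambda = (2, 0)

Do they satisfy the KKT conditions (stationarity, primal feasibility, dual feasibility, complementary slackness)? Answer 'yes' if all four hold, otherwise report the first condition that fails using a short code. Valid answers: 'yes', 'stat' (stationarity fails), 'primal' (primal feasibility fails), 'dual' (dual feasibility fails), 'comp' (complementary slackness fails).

Gradient of f: grad f(x) = Q x + c = (4, -6)
Constraint values g_i(x) = a_i^T x - b_i:
  g_1((0, -2)) = 0
  g_2((0, -2)) = -2
Stationarity residual: grad f(x) + sum_i lambda_i a_i = (2, -2)
  -> stationarity FAILS
Primal feasibility (all g_i <= 0): OK
Dual feasibility (all lambda_i >= 0): OK
Complementary slackness (lambda_i * g_i(x) = 0 for all i): OK

Verdict: the first failing condition is stationarity -> stat.

stat


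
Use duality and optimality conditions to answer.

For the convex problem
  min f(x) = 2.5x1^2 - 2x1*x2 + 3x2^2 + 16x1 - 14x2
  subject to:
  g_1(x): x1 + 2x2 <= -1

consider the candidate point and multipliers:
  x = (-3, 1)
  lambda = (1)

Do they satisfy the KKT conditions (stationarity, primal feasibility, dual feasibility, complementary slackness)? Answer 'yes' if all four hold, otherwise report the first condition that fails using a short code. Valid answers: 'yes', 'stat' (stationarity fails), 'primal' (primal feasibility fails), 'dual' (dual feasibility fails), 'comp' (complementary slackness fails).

Gradient of f: grad f(x) = Q x + c = (-1, -2)
Constraint values g_i(x) = a_i^T x - b_i:
  g_1((-3, 1)) = 0
Stationarity residual: grad f(x) + sum_i lambda_i a_i = (0, 0)
  -> stationarity OK
Primal feasibility (all g_i <= 0): OK
Dual feasibility (all lambda_i >= 0): OK
Complementary slackness (lambda_i * g_i(x) = 0 for all i): OK

Verdict: yes, KKT holds.

yes


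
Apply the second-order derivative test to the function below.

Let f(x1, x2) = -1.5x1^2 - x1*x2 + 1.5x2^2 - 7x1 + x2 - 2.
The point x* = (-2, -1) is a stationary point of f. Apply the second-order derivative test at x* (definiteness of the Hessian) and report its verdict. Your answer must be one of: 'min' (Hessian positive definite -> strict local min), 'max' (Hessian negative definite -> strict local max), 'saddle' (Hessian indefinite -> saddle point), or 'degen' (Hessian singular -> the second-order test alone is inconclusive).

Compute the Hessian H = grad^2 f:
  H = [[-3, -1], [-1, 3]]
Verify stationarity: grad f(x*) = H x* + g = (0, 0).
Eigenvalues of H: -3.1623, 3.1623.
Eigenvalues have mixed signs, so H is indefinite -> x* is a saddle point.

saddle


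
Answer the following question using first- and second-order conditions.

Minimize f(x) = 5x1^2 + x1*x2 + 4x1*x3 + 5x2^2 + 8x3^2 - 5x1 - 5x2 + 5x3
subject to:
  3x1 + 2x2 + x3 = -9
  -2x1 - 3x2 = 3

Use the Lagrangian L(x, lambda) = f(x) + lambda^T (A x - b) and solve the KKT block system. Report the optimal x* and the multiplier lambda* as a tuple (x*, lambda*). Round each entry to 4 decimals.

Form the Lagrangian:
  L(x, lambda) = (1/2) x^T Q x + c^T x + lambda^T (A x - b)
Stationarity (grad_x L = 0): Q x + c + A^T lambda = 0.
Primal feasibility: A x = b.

This gives the KKT block system:
  [ Q   A^T ] [ x     ]   [-c ]
  [ A    0  ] [ lambda ] = [ b ]

Solving the linear system:
  x*      = (-3.4899, 1.3266, -1.1834)
  lambda* = (27.8945, 20.1884)
  f(x*)   = 97.6922

x* = (-3.4899, 1.3266, -1.1834), lambda* = (27.8945, 20.1884)


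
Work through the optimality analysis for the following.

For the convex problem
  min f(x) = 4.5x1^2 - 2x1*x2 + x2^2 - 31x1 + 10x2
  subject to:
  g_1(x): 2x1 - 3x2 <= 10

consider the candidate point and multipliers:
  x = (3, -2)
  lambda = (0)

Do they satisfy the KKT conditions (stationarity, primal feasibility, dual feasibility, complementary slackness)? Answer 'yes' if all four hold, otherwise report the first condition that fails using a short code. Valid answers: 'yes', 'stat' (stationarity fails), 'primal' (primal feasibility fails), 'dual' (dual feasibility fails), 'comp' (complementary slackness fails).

Gradient of f: grad f(x) = Q x + c = (0, 0)
Constraint values g_i(x) = a_i^T x - b_i:
  g_1((3, -2)) = 2
Stationarity residual: grad f(x) + sum_i lambda_i a_i = (0, 0)
  -> stationarity OK
Primal feasibility (all g_i <= 0): FAILS
Dual feasibility (all lambda_i >= 0): OK
Complementary slackness (lambda_i * g_i(x) = 0 for all i): OK

Verdict: the first failing condition is primal_feasibility -> primal.

primal


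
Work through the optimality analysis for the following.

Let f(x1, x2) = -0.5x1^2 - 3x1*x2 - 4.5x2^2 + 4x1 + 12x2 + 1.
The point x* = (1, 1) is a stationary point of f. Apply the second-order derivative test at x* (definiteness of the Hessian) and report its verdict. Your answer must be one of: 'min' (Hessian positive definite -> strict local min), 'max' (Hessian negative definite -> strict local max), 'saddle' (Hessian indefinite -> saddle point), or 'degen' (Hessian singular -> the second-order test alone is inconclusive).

Compute the Hessian H = grad^2 f:
  H = [[-1, -3], [-3, -9]]
Verify stationarity: grad f(x*) = H x* + g = (0, 0).
Eigenvalues of H: -10, 0.
H has a zero eigenvalue (singular; negative semidefinite but not definite), so H is neither positive definite, negative definite, nor indefinite. The second-order test alone is inconclusive -> degen.
(Indeed, f is constant along the null direction of H through x*, so x* is not a strict local extremum.)

degen


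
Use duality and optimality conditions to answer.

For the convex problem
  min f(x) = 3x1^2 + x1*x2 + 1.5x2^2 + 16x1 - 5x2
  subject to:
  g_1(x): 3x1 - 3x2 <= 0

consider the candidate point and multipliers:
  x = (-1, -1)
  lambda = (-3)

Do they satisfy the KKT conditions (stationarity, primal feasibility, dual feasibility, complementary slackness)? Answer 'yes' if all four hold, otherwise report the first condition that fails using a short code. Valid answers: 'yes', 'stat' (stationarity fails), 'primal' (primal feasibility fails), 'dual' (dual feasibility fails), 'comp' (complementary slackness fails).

Gradient of f: grad f(x) = Q x + c = (9, -9)
Constraint values g_i(x) = a_i^T x - b_i:
  g_1((-1, -1)) = 0
Stationarity residual: grad f(x) + sum_i lambda_i a_i = (0, 0)
  -> stationarity OK
Primal feasibility (all g_i <= 0): OK
Dual feasibility (all lambda_i >= 0): FAILS
Complementary slackness (lambda_i * g_i(x) = 0 for all i): OK

Verdict: the first failing condition is dual_feasibility -> dual.

dual


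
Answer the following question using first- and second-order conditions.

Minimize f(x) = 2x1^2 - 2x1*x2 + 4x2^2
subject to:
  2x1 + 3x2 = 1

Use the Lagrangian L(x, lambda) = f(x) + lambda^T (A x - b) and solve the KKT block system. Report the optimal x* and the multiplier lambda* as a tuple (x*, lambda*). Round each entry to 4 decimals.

Form the Lagrangian:
  L(x, lambda) = (1/2) x^T Q x + c^T x + lambda^T (A x - b)
Stationarity (grad_x L = 0): Q x + c + A^T lambda = 0.
Primal feasibility: A x = b.

This gives the KKT block system:
  [ Q   A^T ] [ x     ]   [-c ]
  [ A    0  ] [ lambda ] = [ b ]

Solving the linear system:
  x*      = (0.2391, 0.1739)
  lambda* = (-0.3043)
  f(x*)   = 0.1522

x* = (0.2391, 0.1739), lambda* = (-0.3043)


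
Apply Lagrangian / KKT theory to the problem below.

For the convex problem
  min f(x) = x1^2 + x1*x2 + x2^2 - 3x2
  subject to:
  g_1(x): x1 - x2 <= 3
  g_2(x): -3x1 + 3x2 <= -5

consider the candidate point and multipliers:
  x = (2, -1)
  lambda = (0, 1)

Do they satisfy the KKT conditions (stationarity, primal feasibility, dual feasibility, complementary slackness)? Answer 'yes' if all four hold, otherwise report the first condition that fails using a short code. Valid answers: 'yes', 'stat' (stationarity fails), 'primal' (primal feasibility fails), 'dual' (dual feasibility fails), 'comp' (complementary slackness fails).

Gradient of f: grad f(x) = Q x + c = (3, -3)
Constraint values g_i(x) = a_i^T x - b_i:
  g_1((2, -1)) = 0
  g_2((2, -1)) = -4
Stationarity residual: grad f(x) + sum_i lambda_i a_i = (0, 0)
  -> stationarity OK
Primal feasibility (all g_i <= 0): OK
Dual feasibility (all lambda_i >= 0): OK
Complementary slackness (lambda_i * g_i(x) = 0 for all i): FAILS

Verdict: the first failing condition is complementary_slackness -> comp.

comp


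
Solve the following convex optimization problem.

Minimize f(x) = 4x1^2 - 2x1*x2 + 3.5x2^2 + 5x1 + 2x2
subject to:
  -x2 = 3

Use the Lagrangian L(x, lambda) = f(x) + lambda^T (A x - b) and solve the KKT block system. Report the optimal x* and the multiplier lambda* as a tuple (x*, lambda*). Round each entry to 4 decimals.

Form the Lagrangian:
  L(x, lambda) = (1/2) x^T Q x + c^T x + lambda^T (A x - b)
Stationarity (grad_x L = 0): Q x + c + A^T lambda = 0.
Primal feasibility: A x = b.

This gives the KKT block system:
  [ Q   A^T ] [ x     ]   [-c ]
  [ A    0  ] [ lambda ] = [ b ]

Solving the linear system:
  x*      = (-1.375, -3)
  lambda* = (-16.25)
  f(x*)   = 17.9375

x* = (-1.375, -3), lambda* = (-16.25)


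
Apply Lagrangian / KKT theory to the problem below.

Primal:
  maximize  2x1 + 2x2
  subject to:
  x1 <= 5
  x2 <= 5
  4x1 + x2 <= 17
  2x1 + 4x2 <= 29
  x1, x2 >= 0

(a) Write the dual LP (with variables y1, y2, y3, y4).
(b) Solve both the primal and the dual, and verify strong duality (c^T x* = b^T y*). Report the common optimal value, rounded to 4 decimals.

The standard primal-dual pair for 'max c^T x s.t. A x <= b, x >= 0' is:
  Dual:  min b^T y  s.t.  A^T y >= c,  y >= 0.

So the dual LP is:
  minimize  5y1 + 5y2 + 17y3 + 29y4
  subject to:
    y1 + 4y3 + 2y4 >= 2
    y2 + y3 + 4y4 >= 2
    y1, y2, y3, y4 >= 0

Solving the primal: x* = (3, 5).
  primal value c^T x* = 16.
Solving the dual: y* = (0, 1.5, 0.5, 0).
  dual value b^T y* = 16.
Strong duality: c^T x* = b^T y*. Confirmed.

16


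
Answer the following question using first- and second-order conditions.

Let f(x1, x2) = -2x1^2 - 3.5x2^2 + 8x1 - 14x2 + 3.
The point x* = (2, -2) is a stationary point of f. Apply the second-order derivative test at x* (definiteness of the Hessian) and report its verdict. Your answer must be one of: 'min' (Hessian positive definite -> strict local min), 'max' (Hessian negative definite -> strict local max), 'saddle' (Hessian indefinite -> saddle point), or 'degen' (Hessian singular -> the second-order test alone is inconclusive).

Compute the Hessian H = grad^2 f:
  H = [[-4, 0], [0, -7]]
Verify stationarity: grad f(x*) = H x* + g = (0, 0).
Eigenvalues of H: -7, -4.
Both eigenvalues < 0, so H is negative definite -> x* is a strict local max.

max


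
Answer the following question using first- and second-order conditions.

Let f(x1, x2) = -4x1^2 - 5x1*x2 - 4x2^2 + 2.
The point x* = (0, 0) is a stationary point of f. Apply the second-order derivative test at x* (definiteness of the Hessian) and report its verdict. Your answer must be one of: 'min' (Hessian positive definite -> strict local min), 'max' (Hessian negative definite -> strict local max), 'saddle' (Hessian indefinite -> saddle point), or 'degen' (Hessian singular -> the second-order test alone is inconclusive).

Compute the Hessian H = grad^2 f:
  H = [[-8, -5], [-5, -8]]
Verify stationarity: grad f(x*) = H x* + g = (0, 0).
Eigenvalues of H: -13, -3.
Both eigenvalues < 0, so H is negative definite -> x* is a strict local max.

max


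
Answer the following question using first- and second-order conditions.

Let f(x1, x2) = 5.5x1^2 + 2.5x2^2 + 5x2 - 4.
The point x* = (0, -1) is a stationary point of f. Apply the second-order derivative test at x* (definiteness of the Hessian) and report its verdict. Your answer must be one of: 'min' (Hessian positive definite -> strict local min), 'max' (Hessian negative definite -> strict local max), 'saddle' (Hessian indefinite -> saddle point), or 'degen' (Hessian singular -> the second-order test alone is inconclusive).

Compute the Hessian H = grad^2 f:
  H = [[11, 0], [0, 5]]
Verify stationarity: grad f(x*) = H x* + g = (0, 0).
Eigenvalues of H: 5, 11.
Both eigenvalues > 0, so H is positive definite -> x* is a strict local min.

min


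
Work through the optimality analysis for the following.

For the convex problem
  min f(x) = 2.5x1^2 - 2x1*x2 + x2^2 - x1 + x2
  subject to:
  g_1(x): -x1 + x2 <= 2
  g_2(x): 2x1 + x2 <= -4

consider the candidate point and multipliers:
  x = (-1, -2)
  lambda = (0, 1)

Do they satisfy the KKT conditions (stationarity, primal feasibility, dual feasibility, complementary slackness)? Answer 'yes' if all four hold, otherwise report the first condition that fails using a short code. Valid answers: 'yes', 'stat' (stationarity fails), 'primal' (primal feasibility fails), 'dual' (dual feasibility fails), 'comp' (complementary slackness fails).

Gradient of f: grad f(x) = Q x + c = (-2, -1)
Constraint values g_i(x) = a_i^T x - b_i:
  g_1((-1, -2)) = -3
  g_2((-1, -2)) = 0
Stationarity residual: grad f(x) + sum_i lambda_i a_i = (0, 0)
  -> stationarity OK
Primal feasibility (all g_i <= 0): OK
Dual feasibility (all lambda_i >= 0): OK
Complementary slackness (lambda_i * g_i(x) = 0 for all i): OK

Verdict: yes, KKT holds.

yes


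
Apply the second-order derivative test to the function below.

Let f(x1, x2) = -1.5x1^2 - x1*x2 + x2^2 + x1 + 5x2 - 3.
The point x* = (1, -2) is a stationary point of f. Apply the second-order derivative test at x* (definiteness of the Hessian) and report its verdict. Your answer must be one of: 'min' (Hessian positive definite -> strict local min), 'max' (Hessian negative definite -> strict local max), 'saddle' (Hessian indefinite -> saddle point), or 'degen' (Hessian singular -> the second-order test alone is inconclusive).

Compute the Hessian H = grad^2 f:
  H = [[-3, -1], [-1, 2]]
Verify stationarity: grad f(x*) = H x* + g = (0, 0).
Eigenvalues of H: -3.1926, 2.1926.
Eigenvalues have mixed signs, so H is indefinite -> x* is a saddle point.

saddle


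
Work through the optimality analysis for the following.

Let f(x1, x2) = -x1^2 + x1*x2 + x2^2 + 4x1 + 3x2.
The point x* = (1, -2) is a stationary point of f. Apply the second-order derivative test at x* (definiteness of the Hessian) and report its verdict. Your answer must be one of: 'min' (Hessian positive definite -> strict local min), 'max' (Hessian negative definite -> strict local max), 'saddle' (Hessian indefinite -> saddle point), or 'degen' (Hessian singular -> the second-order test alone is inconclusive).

Compute the Hessian H = grad^2 f:
  H = [[-2, 1], [1, 2]]
Verify stationarity: grad f(x*) = H x* + g = (0, 0).
Eigenvalues of H: -2.2361, 2.2361.
Eigenvalues have mixed signs, so H is indefinite -> x* is a saddle point.

saddle


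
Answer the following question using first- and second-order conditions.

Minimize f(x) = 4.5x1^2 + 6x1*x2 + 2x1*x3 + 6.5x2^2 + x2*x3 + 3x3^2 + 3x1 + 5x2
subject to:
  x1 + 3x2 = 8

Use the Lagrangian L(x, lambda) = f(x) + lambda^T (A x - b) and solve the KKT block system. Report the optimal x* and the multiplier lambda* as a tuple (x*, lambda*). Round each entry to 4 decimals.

Form the Lagrangian:
  L(x, lambda) = (1/2) x^T Q x + c^T x + lambda^T (A x - b)
Stationarity (grad_x L = 0): Q x + c + A^T lambda = 0.
Primal feasibility: A x = b.

This gives the KKT block system:
  [ Q   A^T ] [ x     ]   [-c ]
  [ A    0  ] [ lambda ] = [ b ]

Solving the linear system:
  x*      = (-0.8421, 2.9474, -0.2105)
  lambda* = (-12.6842)
  f(x*)   = 56.8421

x* = (-0.8421, 2.9474, -0.2105), lambda* = (-12.6842)


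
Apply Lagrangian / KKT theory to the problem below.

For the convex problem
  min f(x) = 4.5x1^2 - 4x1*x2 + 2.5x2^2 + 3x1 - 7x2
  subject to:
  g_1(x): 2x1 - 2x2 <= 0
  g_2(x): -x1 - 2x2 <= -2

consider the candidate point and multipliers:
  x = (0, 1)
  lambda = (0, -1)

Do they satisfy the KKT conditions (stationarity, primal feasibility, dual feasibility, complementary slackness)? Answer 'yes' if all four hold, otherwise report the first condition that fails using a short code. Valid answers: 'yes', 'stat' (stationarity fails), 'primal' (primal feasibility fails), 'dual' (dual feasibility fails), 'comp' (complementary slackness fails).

Gradient of f: grad f(x) = Q x + c = (-1, -2)
Constraint values g_i(x) = a_i^T x - b_i:
  g_1((0, 1)) = -2
  g_2((0, 1)) = 0
Stationarity residual: grad f(x) + sum_i lambda_i a_i = (0, 0)
  -> stationarity OK
Primal feasibility (all g_i <= 0): OK
Dual feasibility (all lambda_i >= 0): FAILS
Complementary slackness (lambda_i * g_i(x) = 0 for all i): OK

Verdict: the first failing condition is dual_feasibility -> dual.

dual


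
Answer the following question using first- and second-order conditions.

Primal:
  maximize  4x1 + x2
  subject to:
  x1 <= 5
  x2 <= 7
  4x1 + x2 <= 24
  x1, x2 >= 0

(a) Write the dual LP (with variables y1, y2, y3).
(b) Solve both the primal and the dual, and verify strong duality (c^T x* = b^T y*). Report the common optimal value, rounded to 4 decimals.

The standard primal-dual pair for 'max c^T x s.t. A x <= b, x >= 0' is:
  Dual:  min b^T y  s.t.  A^T y >= c,  y >= 0.

So the dual LP is:
  minimize  5y1 + 7y2 + 24y3
  subject to:
    y1 + 4y3 >= 4
    y2 + y3 >= 1
    y1, y2, y3 >= 0

Solving the primal: x* = (4.25, 7).
  primal value c^T x* = 24.
Solving the dual: y* = (0, 0, 1).
  dual value b^T y* = 24.
Strong duality: c^T x* = b^T y*. Confirmed.

24


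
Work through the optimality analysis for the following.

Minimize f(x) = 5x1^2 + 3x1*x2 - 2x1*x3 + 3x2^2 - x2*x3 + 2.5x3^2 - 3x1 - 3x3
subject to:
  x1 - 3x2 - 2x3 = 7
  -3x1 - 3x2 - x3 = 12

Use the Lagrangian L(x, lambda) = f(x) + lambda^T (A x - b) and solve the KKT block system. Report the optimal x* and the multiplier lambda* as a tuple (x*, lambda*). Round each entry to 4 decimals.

Form the Lagrangian:
  L(x, lambda) = (1/2) x^T Q x + c^T x + lambda^T (A x - b)
Stationarity (grad_x L = 0): Q x + c + A^T lambda = 0.
Primal feasibility: A x = b.

This gives the KKT block system:
  [ Q   A^T ] [ x     ]   [-c ]
  [ A    0  ] [ lambda ] = [ b ]

Solving the linear system:
  x*      = (-1.5419, -2.0689, -1.1677)
  lambda* = (1.6048, -6.8952)
  f(x*)   = 39.8189

x* = (-1.5419, -2.0689, -1.1677), lambda* = (1.6048, -6.8952)


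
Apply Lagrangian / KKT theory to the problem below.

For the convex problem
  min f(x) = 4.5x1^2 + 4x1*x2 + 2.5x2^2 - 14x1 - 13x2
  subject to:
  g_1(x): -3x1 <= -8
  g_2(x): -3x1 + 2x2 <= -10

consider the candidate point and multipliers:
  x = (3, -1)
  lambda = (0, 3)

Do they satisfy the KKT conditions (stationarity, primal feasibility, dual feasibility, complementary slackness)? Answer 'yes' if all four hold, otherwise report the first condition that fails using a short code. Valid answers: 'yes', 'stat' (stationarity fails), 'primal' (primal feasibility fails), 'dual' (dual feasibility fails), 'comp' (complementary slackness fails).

Gradient of f: grad f(x) = Q x + c = (9, -6)
Constraint values g_i(x) = a_i^T x - b_i:
  g_1((3, -1)) = -1
  g_2((3, -1)) = -1
Stationarity residual: grad f(x) + sum_i lambda_i a_i = (0, 0)
  -> stationarity OK
Primal feasibility (all g_i <= 0): OK
Dual feasibility (all lambda_i >= 0): OK
Complementary slackness (lambda_i * g_i(x) = 0 for all i): FAILS

Verdict: the first failing condition is complementary_slackness -> comp.

comp


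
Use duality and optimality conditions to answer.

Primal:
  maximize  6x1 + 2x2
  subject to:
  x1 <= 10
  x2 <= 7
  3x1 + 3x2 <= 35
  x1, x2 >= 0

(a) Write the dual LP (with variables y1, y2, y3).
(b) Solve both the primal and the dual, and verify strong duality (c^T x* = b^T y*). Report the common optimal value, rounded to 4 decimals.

The standard primal-dual pair for 'max c^T x s.t. A x <= b, x >= 0' is:
  Dual:  min b^T y  s.t.  A^T y >= c,  y >= 0.

So the dual LP is:
  minimize  10y1 + 7y2 + 35y3
  subject to:
    y1 + 3y3 >= 6
    y2 + 3y3 >= 2
    y1, y2, y3 >= 0

Solving the primal: x* = (10, 1.6667).
  primal value c^T x* = 63.3333.
Solving the dual: y* = (4, 0, 0.6667).
  dual value b^T y* = 63.3333.
Strong duality: c^T x* = b^T y*. Confirmed.

63.3333


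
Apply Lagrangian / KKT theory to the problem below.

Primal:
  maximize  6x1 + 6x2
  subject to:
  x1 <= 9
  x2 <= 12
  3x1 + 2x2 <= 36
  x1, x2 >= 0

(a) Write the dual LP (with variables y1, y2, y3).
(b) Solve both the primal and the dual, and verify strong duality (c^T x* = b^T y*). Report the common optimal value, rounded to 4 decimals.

The standard primal-dual pair for 'max c^T x s.t. A x <= b, x >= 0' is:
  Dual:  min b^T y  s.t.  A^T y >= c,  y >= 0.

So the dual LP is:
  minimize  9y1 + 12y2 + 36y3
  subject to:
    y1 + 3y3 >= 6
    y2 + 2y3 >= 6
    y1, y2, y3 >= 0

Solving the primal: x* = (4, 12).
  primal value c^T x* = 96.
Solving the dual: y* = (0, 2, 2).
  dual value b^T y* = 96.
Strong duality: c^T x* = b^T y*. Confirmed.

96


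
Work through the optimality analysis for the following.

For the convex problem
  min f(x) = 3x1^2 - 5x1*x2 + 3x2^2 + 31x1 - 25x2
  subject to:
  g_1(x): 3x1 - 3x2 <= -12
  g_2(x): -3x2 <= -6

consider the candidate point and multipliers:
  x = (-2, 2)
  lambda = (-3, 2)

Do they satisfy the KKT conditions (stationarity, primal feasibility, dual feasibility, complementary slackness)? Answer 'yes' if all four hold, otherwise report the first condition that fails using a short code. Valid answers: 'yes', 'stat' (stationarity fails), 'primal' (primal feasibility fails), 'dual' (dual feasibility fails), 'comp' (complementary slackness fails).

Gradient of f: grad f(x) = Q x + c = (9, -3)
Constraint values g_i(x) = a_i^T x - b_i:
  g_1((-2, 2)) = 0
  g_2((-2, 2)) = 0
Stationarity residual: grad f(x) + sum_i lambda_i a_i = (0, 0)
  -> stationarity OK
Primal feasibility (all g_i <= 0): OK
Dual feasibility (all lambda_i >= 0): FAILS
Complementary slackness (lambda_i * g_i(x) = 0 for all i): OK

Verdict: the first failing condition is dual_feasibility -> dual.

dual


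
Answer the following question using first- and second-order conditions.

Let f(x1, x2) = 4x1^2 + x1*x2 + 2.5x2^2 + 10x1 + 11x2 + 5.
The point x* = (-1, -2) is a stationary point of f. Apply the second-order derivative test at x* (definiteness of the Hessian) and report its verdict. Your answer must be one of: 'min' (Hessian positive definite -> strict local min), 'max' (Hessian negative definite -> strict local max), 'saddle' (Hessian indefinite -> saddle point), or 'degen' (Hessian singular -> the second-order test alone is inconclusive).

Compute the Hessian H = grad^2 f:
  H = [[8, 1], [1, 5]]
Verify stationarity: grad f(x*) = H x* + g = (0, 0).
Eigenvalues of H: 4.6972, 8.3028.
Both eigenvalues > 0, so H is positive definite -> x* is a strict local min.

min


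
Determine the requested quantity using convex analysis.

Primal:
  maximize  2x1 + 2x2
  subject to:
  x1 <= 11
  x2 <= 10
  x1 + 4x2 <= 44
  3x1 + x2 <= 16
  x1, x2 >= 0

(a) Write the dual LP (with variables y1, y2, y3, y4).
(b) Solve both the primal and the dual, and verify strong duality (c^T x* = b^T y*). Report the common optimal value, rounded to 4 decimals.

The standard primal-dual pair for 'max c^T x s.t. A x <= b, x >= 0' is:
  Dual:  min b^T y  s.t.  A^T y >= c,  y >= 0.

So the dual LP is:
  minimize  11y1 + 10y2 + 44y3 + 16y4
  subject to:
    y1 + y3 + 3y4 >= 2
    y2 + 4y3 + y4 >= 2
    y1, y2, y3, y4 >= 0

Solving the primal: x* = (2, 10).
  primal value c^T x* = 24.
Solving the dual: y* = (0, 1.3333, 0, 0.6667).
  dual value b^T y* = 24.
Strong duality: c^T x* = b^T y*. Confirmed.

24


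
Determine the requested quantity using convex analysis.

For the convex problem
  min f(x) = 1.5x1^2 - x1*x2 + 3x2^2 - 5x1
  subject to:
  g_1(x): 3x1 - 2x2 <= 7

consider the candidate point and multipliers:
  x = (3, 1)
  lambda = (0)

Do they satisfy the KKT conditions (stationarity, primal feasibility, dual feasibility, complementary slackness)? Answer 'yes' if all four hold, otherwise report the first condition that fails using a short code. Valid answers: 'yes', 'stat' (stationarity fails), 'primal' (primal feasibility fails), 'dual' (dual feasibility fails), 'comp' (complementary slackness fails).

Gradient of f: grad f(x) = Q x + c = (3, 3)
Constraint values g_i(x) = a_i^T x - b_i:
  g_1((3, 1)) = 0
Stationarity residual: grad f(x) + sum_i lambda_i a_i = (3, 3)
  -> stationarity FAILS
Primal feasibility (all g_i <= 0): OK
Dual feasibility (all lambda_i >= 0): OK
Complementary slackness (lambda_i * g_i(x) = 0 for all i): OK

Verdict: the first failing condition is stationarity -> stat.

stat


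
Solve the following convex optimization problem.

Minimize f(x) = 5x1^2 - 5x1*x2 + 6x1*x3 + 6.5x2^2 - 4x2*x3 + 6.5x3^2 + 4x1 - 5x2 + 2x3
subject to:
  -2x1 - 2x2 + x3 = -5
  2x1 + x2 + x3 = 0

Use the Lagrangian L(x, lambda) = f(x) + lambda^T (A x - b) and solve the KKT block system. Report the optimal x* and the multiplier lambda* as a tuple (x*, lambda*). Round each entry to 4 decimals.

Form the Lagrangian:
  L(x, lambda) = (1/2) x^T Q x + c^T x + lambda^T (A x - b)
Stationarity (grad_x L = 0): Q x + c + A^T lambda = 0.
Primal feasibility: A x = b.

This gives the KKT block system:
  [ Q   A^T ] [ x     ]   [-c ]
  [ A    0  ] [ lambda ] = [ b ]

Solving the linear system:
  x*      = (0.7515, 0.6647, -2.1677)
  lambda* = (10.9611, 13.3683)
  f(x*)   = 25.0763

x* = (0.7515, 0.6647, -2.1677), lambda* = (10.9611, 13.3683)


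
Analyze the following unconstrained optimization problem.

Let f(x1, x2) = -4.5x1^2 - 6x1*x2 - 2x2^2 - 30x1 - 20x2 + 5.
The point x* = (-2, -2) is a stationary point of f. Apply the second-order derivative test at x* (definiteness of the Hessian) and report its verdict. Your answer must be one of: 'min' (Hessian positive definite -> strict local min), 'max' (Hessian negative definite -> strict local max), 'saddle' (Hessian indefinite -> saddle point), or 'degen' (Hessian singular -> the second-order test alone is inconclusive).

Compute the Hessian H = grad^2 f:
  H = [[-9, -6], [-6, -4]]
Verify stationarity: grad f(x*) = H x* + g = (0, 0).
Eigenvalues of H: -13, 0.
H has a zero eigenvalue (singular; negative semidefinite but not definite), so H is neither positive definite, negative definite, nor indefinite. The second-order test alone is inconclusive -> degen.
(Indeed, f is constant along the null direction of H through x*, so x* is not a strict local extremum.)

degen


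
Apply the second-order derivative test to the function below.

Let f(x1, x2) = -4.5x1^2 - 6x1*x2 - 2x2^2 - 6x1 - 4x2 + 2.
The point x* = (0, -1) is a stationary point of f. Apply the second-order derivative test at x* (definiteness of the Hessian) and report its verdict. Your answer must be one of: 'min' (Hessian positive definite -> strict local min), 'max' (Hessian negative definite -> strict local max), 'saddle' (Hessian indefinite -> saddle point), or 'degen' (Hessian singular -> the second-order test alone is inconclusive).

Compute the Hessian H = grad^2 f:
  H = [[-9, -6], [-6, -4]]
Verify stationarity: grad f(x*) = H x* + g = (0, 0).
Eigenvalues of H: -13, 0.
H has a zero eigenvalue (singular; negative semidefinite but not definite), so H is neither positive definite, negative definite, nor indefinite. The second-order test alone is inconclusive -> degen.
(Indeed, f is constant along the null direction of H through x*, so x* is not a strict local extremum.)

degen


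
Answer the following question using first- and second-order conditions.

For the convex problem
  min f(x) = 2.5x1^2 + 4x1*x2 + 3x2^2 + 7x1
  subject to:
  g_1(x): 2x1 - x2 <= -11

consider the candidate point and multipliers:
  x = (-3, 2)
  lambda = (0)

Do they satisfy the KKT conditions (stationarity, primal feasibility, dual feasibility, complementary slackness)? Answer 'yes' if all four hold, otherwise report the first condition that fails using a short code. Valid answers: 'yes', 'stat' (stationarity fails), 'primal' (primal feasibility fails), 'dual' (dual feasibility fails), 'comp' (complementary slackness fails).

Gradient of f: grad f(x) = Q x + c = (0, 0)
Constraint values g_i(x) = a_i^T x - b_i:
  g_1((-3, 2)) = 3
Stationarity residual: grad f(x) + sum_i lambda_i a_i = (0, 0)
  -> stationarity OK
Primal feasibility (all g_i <= 0): FAILS
Dual feasibility (all lambda_i >= 0): OK
Complementary slackness (lambda_i * g_i(x) = 0 for all i): OK

Verdict: the first failing condition is primal_feasibility -> primal.

primal


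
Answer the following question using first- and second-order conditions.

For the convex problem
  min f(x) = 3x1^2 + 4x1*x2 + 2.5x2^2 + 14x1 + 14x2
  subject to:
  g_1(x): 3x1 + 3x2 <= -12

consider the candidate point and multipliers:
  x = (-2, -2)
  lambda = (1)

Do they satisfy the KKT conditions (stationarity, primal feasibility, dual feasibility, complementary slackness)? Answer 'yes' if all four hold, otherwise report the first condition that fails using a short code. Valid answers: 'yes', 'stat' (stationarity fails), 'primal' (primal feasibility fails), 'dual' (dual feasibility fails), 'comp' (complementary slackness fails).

Gradient of f: grad f(x) = Q x + c = (-6, -4)
Constraint values g_i(x) = a_i^T x - b_i:
  g_1((-2, -2)) = 0
Stationarity residual: grad f(x) + sum_i lambda_i a_i = (-3, -1)
  -> stationarity FAILS
Primal feasibility (all g_i <= 0): OK
Dual feasibility (all lambda_i >= 0): OK
Complementary slackness (lambda_i * g_i(x) = 0 for all i): OK

Verdict: the first failing condition is stationarity -> stat.

stat


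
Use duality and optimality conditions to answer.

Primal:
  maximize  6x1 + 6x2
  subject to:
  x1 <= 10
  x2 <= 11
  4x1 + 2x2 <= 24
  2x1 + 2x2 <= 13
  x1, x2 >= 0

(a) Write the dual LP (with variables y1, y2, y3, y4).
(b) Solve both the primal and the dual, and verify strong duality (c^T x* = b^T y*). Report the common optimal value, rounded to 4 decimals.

The standard primal-dual pair for 'max c^T x s.t. A x <= b, x >= 0' is:
  Dual:  min b^T y  s.t.  A^T y >= c,  y >= 0.

So the dual LP is:
  minimize  10y1 + 11y2 + 24y3 + 13y4
  subject to:
    y1 + 4y3 + 2y4 >= 6
    y2 + 2y3 + 2y4 >= 6
    y1, y2, y3, y4 >= 0

Solving the primal: x* = (5.5, 1).
  primal value c^T x* = 39.
Solving the dual: y* = (0, 0, 0, 3).
  dual value b^T y* = 39.
Strong duality: c^T x* = b^T y*. Confirmed.

39


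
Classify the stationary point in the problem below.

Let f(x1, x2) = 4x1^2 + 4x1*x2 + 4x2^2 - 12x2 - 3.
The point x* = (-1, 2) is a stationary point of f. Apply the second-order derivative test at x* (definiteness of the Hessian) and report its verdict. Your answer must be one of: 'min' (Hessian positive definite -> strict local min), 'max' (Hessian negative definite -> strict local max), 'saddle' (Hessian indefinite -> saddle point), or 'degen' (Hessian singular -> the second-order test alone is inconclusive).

Compute the Hessian H = grad^2 f:
  H = [[8, 4], [4, 8]]
Verify stationarity: grad f(x*) = H x* + g = (0, 0).
Eigenvalues of H: 4, 12.
Both eigenvalues > 0, so H is positive definite -> x* is a strict local min.

min


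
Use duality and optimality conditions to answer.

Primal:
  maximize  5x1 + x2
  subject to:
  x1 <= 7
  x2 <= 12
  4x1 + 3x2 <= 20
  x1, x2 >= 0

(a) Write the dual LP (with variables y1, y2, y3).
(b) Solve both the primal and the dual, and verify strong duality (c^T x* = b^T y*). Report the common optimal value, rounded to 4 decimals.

The standard primal-dual pair for 'max c^T x s.t. A x <= b, x >= 0' is:
  Dual:  min b^T y  s.t.  A^T y >= c,  y >= 0.

So the dual LP is:
  minimize  7y1 + 12y2 + 20y3
  subject to:
    y1 + 4y3 >= 5
    y2 + 3y3 >= 1
    y1, y2, y3 >= 0

Solving the primal: x* = (5, 0).
  primal value c^T x* = 25.
Solving the dual: y* = (0, 0, 1.25).
  dual value b^T y* = 25.
Strong duality: c^T x* = b^T y*. Confirmed.

25


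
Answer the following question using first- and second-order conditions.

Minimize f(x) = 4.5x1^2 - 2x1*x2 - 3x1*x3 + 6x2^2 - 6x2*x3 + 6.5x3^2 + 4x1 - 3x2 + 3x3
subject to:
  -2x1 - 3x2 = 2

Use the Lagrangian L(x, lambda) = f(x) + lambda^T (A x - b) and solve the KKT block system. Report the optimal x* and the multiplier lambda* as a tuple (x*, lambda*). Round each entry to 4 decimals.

Form the Lagrangian:
  L(x, lambda) = (1/2) x^T Q x + c^T x + lambda^T (A x - b)
Stationarity (grad_x L = 0): Q x + c + A^T lambda = 0.
Primal feasibility: A x = b.

This gives the KKT block system:
  [ Q   A^T ] [ x     ]   [-c ]
  [ A    0  ] [ lambda ] = [ b ]

Solving the linear system:
  x*      = (-0.7167, -0.1889, -0.4833)
  lambda* = (-0.3111)
  f(x*)   = -1.5639

x* = (-0.7167, -0.1889, -0.4833), lambda* = (-0.3111)


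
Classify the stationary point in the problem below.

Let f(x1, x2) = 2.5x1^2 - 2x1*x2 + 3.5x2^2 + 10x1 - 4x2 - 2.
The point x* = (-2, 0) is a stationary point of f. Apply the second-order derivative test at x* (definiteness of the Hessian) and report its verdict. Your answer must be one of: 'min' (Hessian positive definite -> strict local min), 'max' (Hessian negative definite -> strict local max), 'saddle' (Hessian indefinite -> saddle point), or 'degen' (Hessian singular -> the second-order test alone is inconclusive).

Compute the Hessian H = grad^2 f:
  H = [[5, -2], [-2, 7]]
Verify stationarity: grad f(x*) = H x* + g = (0, 0).
Eigenvalues of H: 3.7639, 8.2361.
Both eigenvalues > 0, so H is positive definite -> x* is a strict local min.

min


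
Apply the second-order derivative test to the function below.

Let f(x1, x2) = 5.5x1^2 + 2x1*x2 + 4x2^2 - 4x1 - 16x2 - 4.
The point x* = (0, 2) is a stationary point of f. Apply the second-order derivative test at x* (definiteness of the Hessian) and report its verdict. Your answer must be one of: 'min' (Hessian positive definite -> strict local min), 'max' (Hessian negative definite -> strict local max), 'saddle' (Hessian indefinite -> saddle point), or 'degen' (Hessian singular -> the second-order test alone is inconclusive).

Compute the Hessian H = grad^2 f:
  H = [[11, 2], [2, 8]]
Verify stationarity: grad f(x*) = H x* + g = (0, 0).
Eigenvalues of H: 7, 12.
Both eigenvalues > 0, so H is positive definite -> x* is a strict local min.

min


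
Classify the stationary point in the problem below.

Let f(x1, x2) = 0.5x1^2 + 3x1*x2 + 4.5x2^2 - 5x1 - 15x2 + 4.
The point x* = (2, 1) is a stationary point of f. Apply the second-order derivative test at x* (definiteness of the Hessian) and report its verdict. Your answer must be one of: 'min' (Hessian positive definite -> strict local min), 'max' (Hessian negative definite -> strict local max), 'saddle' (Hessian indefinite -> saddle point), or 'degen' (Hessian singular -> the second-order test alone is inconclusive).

Compute the Hessian H = grad^2 f:
  H = [[1, 3], [3, 9]]
Verify stationarity: grad f(x*) = H x* + g = (0, 0).
Eigenvalues of H: 0, 10.
H has a zero eigenvalue (singular; positive semidefinite but not definite), so H is neither positive definite, negative definite, nor indefinite. The second-order test alone is inconclusive -> degen.
(Indeed, f is constant along the null direction of H through x*, so x* is not a strict local extremum.)

degen


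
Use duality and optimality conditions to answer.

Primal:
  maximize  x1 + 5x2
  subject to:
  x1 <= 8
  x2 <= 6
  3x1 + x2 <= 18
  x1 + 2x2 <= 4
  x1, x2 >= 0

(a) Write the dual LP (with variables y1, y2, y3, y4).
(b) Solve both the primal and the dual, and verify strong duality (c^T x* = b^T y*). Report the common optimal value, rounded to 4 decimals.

The standard primal-dual pair for 'max c^T x s.t. A x <= b, x >= 0' is:
  Dual:  min b^T y  s.t.  A^T y >= c,  y >= 0.

So the dual LP is:
  minimize  8y1 + 6y2 + 18y3 + 4y4
  subject to:
    y1 + 3y3 + y4 >= 1
    y2 + y3 + 2y4 >= 5
    y1, y2, y3, y4 >= 0

Solving the primal: x* = (0, 2).
  primal value c^T x* = 10.
Solving the dual: y* = (0, 0, 0, 2.5).
  dual value b^T y* = 10.
Strong duality: c^T x* = b^T y*. Confirmed.

10


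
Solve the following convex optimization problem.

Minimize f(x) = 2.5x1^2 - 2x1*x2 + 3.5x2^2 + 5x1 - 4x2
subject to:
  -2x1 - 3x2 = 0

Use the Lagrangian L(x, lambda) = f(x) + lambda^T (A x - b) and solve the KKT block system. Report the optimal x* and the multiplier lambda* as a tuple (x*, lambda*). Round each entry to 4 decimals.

Form the Lagrangian:
  L(x, lambda) = (1/2) x^T Q x + c^T x + lambda^T (A x - b)
Stationarity (grad_x L = 0): Q x + c + A^T lambda = 0.
Primal feasibility: A x = b.

This gives the KKT block system:
  [ Q   A^T ] [ x     ]   [-c ]
  [ A    0  ] [ lambda ] = [ b ]

Solving the linear system:
  x*      = (-0.7113, 0.4742)
  lambda* = (0.2474)
  f(x*)   = -2.7268

x* = (-0.7113, 0.4742), lambda* = (0.2474)


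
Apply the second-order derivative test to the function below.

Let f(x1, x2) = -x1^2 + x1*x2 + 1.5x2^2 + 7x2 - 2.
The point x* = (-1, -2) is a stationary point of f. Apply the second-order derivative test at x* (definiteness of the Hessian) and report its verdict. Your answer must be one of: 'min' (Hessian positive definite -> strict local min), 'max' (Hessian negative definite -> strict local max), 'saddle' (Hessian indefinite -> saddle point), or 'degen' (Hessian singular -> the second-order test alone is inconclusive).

Compute the Hessian H = grad^2 f:
  H = [[-2, 1], [1, 3]]
Verify stationarity: grad f(x*) = H x* + g = (0, 0).
Eigenvalues of H: -2.1926, 3.1926.
Eigenvalues have mixed signs, so H is indefinite -> x* is a saddle point.

saddle


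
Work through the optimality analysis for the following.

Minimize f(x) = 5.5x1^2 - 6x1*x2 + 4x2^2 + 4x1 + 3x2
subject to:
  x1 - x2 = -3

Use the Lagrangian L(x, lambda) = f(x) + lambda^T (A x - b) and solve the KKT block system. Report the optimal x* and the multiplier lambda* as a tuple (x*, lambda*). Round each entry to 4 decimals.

Form the Lagrangian:
  L(x, lambda) = (1/2) x^T Q x + c^T x + lambda^T (A x - b)
Stationarity (grad_x L = 0): Q x + c + A^T lambda = 0.
Primal feasibility: A x = b.

This gives the KKT block system:
  [ Q   A^T ] [ x     ]   [-c ]
  [ A    0  ] [ lambda ] = [ b ]

Solving the linear system:
  x*      = (-1.8571, 1.1429)
  lambda* = (23.2857)
  f(x*)   = 32.9286

x* = (-1.8571, 1.1429), lambda* = (23.2857)


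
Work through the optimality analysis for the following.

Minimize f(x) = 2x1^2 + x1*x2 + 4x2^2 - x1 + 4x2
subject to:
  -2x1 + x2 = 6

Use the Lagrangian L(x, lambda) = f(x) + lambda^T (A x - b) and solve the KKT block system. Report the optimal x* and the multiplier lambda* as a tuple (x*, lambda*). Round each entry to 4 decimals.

Form the Lagrangian:
  L(x, lambda) = (1/2) x^T Q x + c^T x + lambda^T (A x - b)
Stationarity (grad_x L = 0): Q x + c + A^T lambda = 0.
Primal feasibility: A x = b.

This gives the KKT block system:
  [ Q   A^T ] [ x     ]   [-c ]
  [ A    0  ] [ lambda ] = [ b ]

Solving the linear system:
  x*      = (-2.725, 0.55)
  lambda* = (-5.675)
  f(x*)   = 19.4875

x* = (-2.725, 0.55), lambda* = (-5.675)


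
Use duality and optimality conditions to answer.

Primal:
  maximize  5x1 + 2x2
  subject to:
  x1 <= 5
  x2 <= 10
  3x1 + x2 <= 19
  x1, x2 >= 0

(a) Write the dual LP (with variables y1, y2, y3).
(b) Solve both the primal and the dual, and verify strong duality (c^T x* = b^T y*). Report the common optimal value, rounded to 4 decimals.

The standard primal-dual pair for 'max c^T x s.t. A x <= b, x >= 0' is:
  Dual:  min b^T y  s.t.  A^T y >= c,  y >= 0.

So the dual LP is:
  minimize  5y1 + 10y2 + 19y3
  subject to:
    y1 + 3y3 >= 5
    y2 + y3 >= 2
    y1, y2, y3 >= 0

Solving the primal: x* = (3, 10).
  primal value c^T x* = 35.
Solving the dual: y* = (0, 0.3333, 1.6667).
  dual value b^T y* = 35.
Strong duality: c^T x* = b^T y*. Confirmed.

35
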